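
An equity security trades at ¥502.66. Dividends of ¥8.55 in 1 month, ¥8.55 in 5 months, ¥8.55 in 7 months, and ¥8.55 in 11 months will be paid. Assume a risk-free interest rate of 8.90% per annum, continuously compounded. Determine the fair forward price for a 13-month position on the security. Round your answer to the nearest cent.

PV(dividends) I = 8.55·e^(−0.0890·1/12) + 8.55·e^(−0.0890·5/12) + 8.55·e^(−0.0890·7/12) + 8.55·e^(−0.0890·11/12)
I = 8.4868 + 8.2387 + 8.1174 + 7.8802 = 32.7231
F = (S − I)·e^(rT) = (502.66 − 32.7231) · e^(0.0890·13/12)
= 469.9369 · e^0.096417 = 469.9369 × 1.101218 = ¥517.50

¥517.50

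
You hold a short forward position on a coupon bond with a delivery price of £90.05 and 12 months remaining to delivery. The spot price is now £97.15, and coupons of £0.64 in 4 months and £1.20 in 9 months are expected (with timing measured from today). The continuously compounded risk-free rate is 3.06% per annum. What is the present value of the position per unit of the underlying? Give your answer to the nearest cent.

-£8.01

PV(remaining coupons) I = 0.64·e^(−0.0306·4/12) + 1.20·e^(−0.0306·9/12) = 1.8063
Current forward F = (S − I)·e^(rT) = (97.15 − 1.8063)·e^(0.0306·12/12) = 95.3437 × 1.031073 = 98.3063
Value (long) = (F − K)·e^(−rT) = (98.3063 − 90.05) × 0.969863 = 8.0075
Short position value = −(long value) = -£8.01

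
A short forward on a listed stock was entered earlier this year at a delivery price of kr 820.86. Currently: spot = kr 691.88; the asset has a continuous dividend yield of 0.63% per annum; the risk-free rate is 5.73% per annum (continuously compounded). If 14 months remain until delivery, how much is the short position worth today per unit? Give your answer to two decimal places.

Current fair forward for the remaining 14 months: F = S·e^((r − q)·T), (r − q) = 0.0573 − 0.0063 = 0.0510
F = 691.88 · e^(0.0510 × 14/12) = 691.88 × 1.061306 = 734.2964
Value of long forward = (F − K)·e^(−rT) = (734.2964 − 820.86) · e^(−0.0573·14/12)
= -86.5636 × 0.935335 = -80.97
Short position value = −(long value) = kr 80.97

kr 80.97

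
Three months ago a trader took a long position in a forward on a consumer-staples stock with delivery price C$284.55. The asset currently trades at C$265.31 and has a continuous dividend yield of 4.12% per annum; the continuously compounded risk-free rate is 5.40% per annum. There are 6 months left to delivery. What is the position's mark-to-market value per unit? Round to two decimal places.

Current fair forward for the remaining 6 months: F = S·e^((r − q)·T), (r − q) = 0.0540 − 0.0412 = 0.0128
F = 265.31 · e^(0.0128 × 6/12) = 265.31 × 1.006421 = 267.0136
Value of long forward = (F − K)·e^(−rT) = (267.0136 − 284.55) · e^(−0.0540·6/12)
= -17.5364 × 0.973361 = -17.07

-C$17.07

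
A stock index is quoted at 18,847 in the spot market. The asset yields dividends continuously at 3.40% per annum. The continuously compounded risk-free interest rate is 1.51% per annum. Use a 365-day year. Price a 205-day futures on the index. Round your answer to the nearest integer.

F = S·e^((r − q)T) = 18847 · e^((0.0151 − 0.0340) × 205/365)
= 18847 · e^-0.010615 = 18847 × 0.989441
F = 18,648

18,648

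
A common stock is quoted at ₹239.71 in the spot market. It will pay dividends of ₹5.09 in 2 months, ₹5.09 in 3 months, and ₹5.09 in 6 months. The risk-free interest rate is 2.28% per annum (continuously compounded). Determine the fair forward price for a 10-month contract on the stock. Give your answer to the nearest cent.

PV(dividends) I = 5.09·e^(−0.0228·2/12) + 5.09·e^(−0.0228·3/12) + 5.09·e^(−0.0228·6/12)
I = 5.0707 + 5.0611 + 5.0323 = 15.1641
F = (S − I)·e^(rT) = (239.71 − 15.1641) · e^(0.0228·10/12)
= 224.5459 · e^0.019000 = 224.5459 × 1.019182 = ₹228.85

₹228.85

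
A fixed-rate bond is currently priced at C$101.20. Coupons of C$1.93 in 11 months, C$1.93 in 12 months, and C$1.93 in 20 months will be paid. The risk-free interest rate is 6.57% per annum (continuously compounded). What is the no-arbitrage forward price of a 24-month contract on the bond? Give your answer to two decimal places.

C$109.30

PV(coupons) I = 1.93·e^(−0.0657·11/12) + 1.93·e^(−0.0657·12/12) + 1.93·e^(−0.0657·20/12)
I = 1.8172 + 1.8073 + 1.7298 = 5.3543
F = (S − I)·e^(rT) = (101.20 − 5.3543) · e^(0.0657·24/12)
= 95.8457 · e^0.131400 = 95.8457 × 1.140424 = C$109.30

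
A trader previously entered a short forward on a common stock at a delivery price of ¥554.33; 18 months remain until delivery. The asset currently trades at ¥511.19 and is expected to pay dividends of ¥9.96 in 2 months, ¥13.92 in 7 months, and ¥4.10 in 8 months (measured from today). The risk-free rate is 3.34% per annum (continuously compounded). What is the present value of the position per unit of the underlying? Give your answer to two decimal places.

PV(remaining dividends) I = 9.96·e^(−0.0334·2/12) + 13.92·e^(−0.0334·7/12) + 4.10·e^(−0.0334·8/12) = 27.5658
Current forward F = (S − I)·e^(rT) = (511.19 − 27.5658)·e^(0.0334·18/12) = 483.6242 × 1.051376 = 508.4709
Value (long) = (F − K)·e^(−rT) = (508.4709 − 554.33) × 0.951134 = -43.6181
Short position value = −(long value) = ¥43.62

¥43.62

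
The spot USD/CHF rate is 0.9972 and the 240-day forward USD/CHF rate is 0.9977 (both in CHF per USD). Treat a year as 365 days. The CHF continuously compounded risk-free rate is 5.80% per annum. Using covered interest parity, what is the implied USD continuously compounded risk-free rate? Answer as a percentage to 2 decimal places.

F = S·e^((r_CHF − r_USD)T) ⇒ r_USD = r_CHF − ln(F/S)/T
ln(0.9977/0.9972) = 0.000501; /(240/365) = 0.000762
r_USD = 0.0580 − 0.000762 = 0.057238
r_USD = 5.72%

5.72%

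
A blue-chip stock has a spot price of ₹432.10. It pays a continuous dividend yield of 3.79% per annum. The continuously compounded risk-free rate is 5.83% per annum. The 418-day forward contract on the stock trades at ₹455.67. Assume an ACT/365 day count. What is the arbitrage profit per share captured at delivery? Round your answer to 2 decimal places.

₹13.36 per share

Fair forward: F* = S·e^(carry·T), with carry = (r − q) = 0.0583 − 0.0379 = 0.0204
F* = 432.10 · e^(0.0204 × 418/365) = 432.10 · e^0.023362 = 432.10 × 1.023637 = ₹442.3135
Market ₹455.67 > fair ₹442.3135: forward overpriced → cash-and-carry (buy spot, short the forward).
At maturity, profit = |F_mkt − F*| = |455.67 − 442.3135| = ₹13.36 per share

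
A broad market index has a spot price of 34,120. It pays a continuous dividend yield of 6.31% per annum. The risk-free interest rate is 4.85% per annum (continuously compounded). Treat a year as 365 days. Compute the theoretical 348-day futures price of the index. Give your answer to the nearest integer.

F = S·e^((r − q)T) = 34120 · e^((0.0485 − 0.0631) × 348/365)
= 34120 · e^-0.013920 = 34120 × 0.986176
F = 33,648

33,648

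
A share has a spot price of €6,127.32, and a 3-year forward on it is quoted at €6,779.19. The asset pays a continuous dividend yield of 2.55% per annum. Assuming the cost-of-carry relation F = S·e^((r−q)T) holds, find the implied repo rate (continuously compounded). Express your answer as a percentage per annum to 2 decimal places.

From F = S·e^((r−q)T): (r − q) = ln(F/S)/T
ln(6779.19/6127.32) = ln(1.106387) = 0.101100
(r − q) = 0.101100 / (3) = 0.033700
r = ln(F/S)/T + q = 0.033700 + 0.0255 = 0.059200
r = 5.92%

5.92%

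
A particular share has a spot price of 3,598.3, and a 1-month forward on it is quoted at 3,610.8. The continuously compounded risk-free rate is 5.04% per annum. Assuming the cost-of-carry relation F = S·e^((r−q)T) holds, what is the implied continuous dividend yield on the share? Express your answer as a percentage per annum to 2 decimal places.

From F = S·e^((r−q)T): (r − q) = ln(F/S)/T
ln(3610.8/3598.3) = ln(1.003474) = 0.003468
(r − q) = 0.003468 / (1/12) = 0.041616
q = r − ln(F/S)/T = 0.0504 − 0.041616 = 0.008784
q = 0.88%

0.88%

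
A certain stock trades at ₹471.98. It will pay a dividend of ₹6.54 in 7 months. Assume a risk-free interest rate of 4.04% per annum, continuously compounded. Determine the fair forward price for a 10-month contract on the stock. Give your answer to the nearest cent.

PV(dividends) I = 6.54·e^(−0.0404·7/12)
I = 6.3877
F = (S − I)·e^(rT) = (471.98 − 6.3877) · e^(0.0404·10/12)
= 465.5923 · e^0.033667 = 465.5923 × 1.034240 = ₹481.53

₹481.53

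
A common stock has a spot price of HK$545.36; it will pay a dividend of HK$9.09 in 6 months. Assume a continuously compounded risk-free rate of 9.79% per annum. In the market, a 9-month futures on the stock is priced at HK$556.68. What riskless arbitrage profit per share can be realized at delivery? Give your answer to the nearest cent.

PV(dividends) I = 9.09·e^(−0.0979·6/12) = 8.6558
Fair futures F* = (S − I)·e^(rT) = (545.36 − 8.6558)·e^0.073425 = 536.7042 × 1.076188 = 577.5946
Market HK$556.68 < fair 577.5946: forward underpriced → reverse cash-and-carry (short the stock, invest proceeds at r, pay the dividends, go long the forward).
Profit at T = |F_mkt − F*| = |556.68 − 577.5946| = HK$20.91 per share

HK$20.91 per share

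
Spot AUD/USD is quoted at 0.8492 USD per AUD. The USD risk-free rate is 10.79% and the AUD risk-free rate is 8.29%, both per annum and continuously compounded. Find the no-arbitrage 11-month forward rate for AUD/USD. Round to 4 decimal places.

F = S·e^((r_USD − r_AUD)T) = 0.8492 · e^((0.1079 − 0.0829) × 11/12)
= 0.8492 · e^0.022917 = 0.8492 × 1.023182
F = 0.8689 USD per AUD

0.8689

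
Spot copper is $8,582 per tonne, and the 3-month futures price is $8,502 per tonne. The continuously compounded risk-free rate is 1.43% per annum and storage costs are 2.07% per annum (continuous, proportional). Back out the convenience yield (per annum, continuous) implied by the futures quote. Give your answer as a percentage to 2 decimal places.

F = S·e^((r+u−y)T) ⇒ (r+u−y) = ln(F/S)/T
ln(8502/8582) = -0.009366; /T ⇒ -0.037464
y = r + u − ln(F/S)/T = 0.0143 + 0.0207 + 0.037464 = 0.072464
y = 7.25%

7.25%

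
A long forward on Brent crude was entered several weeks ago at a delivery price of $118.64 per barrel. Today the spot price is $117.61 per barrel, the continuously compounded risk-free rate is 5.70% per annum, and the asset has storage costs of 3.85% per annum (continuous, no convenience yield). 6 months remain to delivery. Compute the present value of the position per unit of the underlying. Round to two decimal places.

Current fair forward for the remaining 6 months: F = S·e^((r + u)·T), (r + u) = 0.0570 + 0.0385 = 0.0955
F = 117.61 · e^(0.0955 × 6/12) = 117.61 × 1.048908 = 123.3621
Value of long forward = (F − K)·e^(−rT) = (123.3621 − 118.64) · e^(−0.0570·6/12)
= 4.7221 × 0.971902 = 4.59

$4.59 per barrel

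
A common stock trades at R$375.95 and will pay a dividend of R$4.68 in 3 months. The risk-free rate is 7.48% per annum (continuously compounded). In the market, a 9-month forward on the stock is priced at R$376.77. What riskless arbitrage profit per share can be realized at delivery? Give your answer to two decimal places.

PV(dividends) I = 4.68·e^(−0.0748·3/12) = 4.5933
Fair forward F* = (S − I)·e^(rT) = (375.95 − 4.5933)·e^0.056100 = 371.3567 × 1.057703 = 392.7851
Market R$376.77 < fair 392.7851: forward underpriced → reverse cash-and-carry (short the stock, invest proceeds at r, pay the dividends, go long the forward).
Profit at T = |F_mkt − F*| = |376.77 − 392.7851| = R$16.02 per share

R$16.02 per share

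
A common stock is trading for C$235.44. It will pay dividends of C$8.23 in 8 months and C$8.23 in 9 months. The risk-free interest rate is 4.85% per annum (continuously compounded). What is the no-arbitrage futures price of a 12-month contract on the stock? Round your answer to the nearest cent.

PV(dividends) I = 8.23·e^(−0.0485·8/12) + 8.23·e^(−0.0485·9/12)
I = 7.9682 + 7.9360 = 15.9042
F = (S − I)·e^(rT) = (235.44 − 15.9042) · e^(0.0485·12/12)
= 219.5358 · e^0.048500 = 219.5358 × 1.049695 = C$230.45

C$230.45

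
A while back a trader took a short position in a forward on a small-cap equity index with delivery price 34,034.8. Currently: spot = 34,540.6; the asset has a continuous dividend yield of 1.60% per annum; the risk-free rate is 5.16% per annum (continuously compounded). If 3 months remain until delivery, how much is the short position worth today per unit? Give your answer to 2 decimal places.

Current fair forward for the remaining 3 months: F = S·e^((r − q)·T), (r − q) = 0.0516 − 0.0160 = 0.0356
F = 34540.6 · e^(0.0356 × 3/12) = 34540.6 × 1.00893972 = 34849.3833
Value of long forward = (F − K)·e^(−rT) = (34849.3833 − 34034.8) · e^(−0.0516·3/12)
= 814.5833 × 0.98718285 = 804.14
Short position value = −(long value) = -804.14

-804.14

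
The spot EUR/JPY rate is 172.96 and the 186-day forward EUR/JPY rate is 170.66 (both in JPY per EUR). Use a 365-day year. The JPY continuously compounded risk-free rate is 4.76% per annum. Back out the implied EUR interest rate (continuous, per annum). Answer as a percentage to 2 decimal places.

7.39%

F = S·e^((r_JPY − r_EUR)T) ⇒ r_EUR = r_JPY − ln(F/S)/T
ln(170.66/172.96) = -0.013387; /(186/365) = -0.026270
r_EUR = 0.0476 + 0.026270 = 0.073870
r_EUR = 7.39%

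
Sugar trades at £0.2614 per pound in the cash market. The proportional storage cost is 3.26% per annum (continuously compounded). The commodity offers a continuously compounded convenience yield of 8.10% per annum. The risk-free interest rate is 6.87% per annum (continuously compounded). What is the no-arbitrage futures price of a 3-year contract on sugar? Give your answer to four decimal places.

£0.2778 per pound

Net carry = r + u − y = 0.0687 + 0.0326 − 0.0810 = 0.0203
F = S·e^((r+u−y)T) = 0.2614 · e^(0.0203 × 3) = 0.2614 · e^0.060900
= 0.2614 × 1.062793 = £0.2778 per pound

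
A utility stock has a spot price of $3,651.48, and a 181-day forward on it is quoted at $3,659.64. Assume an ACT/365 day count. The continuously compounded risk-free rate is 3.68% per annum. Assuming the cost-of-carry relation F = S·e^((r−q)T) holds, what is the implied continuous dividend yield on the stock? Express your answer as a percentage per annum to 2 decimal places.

3.23%

From F = S·e^((r−q)T): (r − q) = ln(F/S)/T
ln(3659.64/3651.48) = ln(1.002235) = 0.002233
(r − q) = 0.002233 / (181/365) = 0.004503
q = r − ln(F/S)/T = 0.0368 − 0.004503 = 0.032297
q = 3.23%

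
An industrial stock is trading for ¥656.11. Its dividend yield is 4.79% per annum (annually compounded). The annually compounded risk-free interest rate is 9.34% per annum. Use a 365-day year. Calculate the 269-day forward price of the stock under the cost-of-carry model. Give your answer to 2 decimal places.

F = S · (1+r)^T / (1+q)^T
= 656.11 × 1.068021 / 1.035084 = 656.11 × 1.031821
F = ¥676.99

¥676.99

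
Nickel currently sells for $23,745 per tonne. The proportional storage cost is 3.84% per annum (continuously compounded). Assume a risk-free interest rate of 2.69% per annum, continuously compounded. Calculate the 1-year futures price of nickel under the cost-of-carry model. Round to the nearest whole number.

$25,347 per tonne

Net carry = r + u − y = 0.0269 + 0.0384 − 0.0000 = 0.0653
F = S·e^((r+u−y)T) = 23745 · e^(0.0653 × 1) = 23745 · e^0.065300
= 23745 × 1.067479 = $25,347 per tonne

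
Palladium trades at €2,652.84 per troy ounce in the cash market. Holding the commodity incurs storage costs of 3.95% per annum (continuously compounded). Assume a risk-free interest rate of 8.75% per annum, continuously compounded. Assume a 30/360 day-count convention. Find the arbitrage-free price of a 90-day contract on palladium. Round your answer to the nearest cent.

Net carry = r + u − y = 0.0875 + 0.0395 − 0.0000 = 0.1270
F = S·e^((r+u−y)T) = 2652.84 · e^(0.1270 × 90/360) = 2652.84 · e^0.03175000
= 2652.84 × 1.03225941 = €2,738.42 per troy ounce

€2,738.42 per troy ounce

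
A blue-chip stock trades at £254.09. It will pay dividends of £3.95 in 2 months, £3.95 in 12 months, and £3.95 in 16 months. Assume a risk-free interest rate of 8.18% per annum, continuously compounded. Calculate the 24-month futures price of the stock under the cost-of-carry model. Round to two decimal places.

£286.21

PV(dividends) I = 3.95·e^(−0.0818·2/12) + 3.95·e^(−0.0818·12/12) + 3.95·e^(−0.0818·16/12)
I = 3.8965 + 3.6398 + 3.5418 = 11.0781
F = (S − I)·e^(rT) = (254.09 − 11.0781) · e^(0.0818·24/12)
= 243.0119 · e^0.163600 = 243.0119 × 1.177743 = £286.21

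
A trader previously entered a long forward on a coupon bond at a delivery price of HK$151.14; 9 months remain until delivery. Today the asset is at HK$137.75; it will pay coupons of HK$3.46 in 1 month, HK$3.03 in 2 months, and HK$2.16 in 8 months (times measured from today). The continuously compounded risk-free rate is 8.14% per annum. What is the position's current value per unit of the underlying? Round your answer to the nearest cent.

PV(remaining coupons) I = 3.46·e^(−0.0814·1/12) + 3.03·e^(−0.0814·2/12) + 2.16·e^(−0.0814·8/12) = 8.4717
Current forward F = (S − I)·e^(rT) = (137.75 − 8.4717)·e^(0.0814·9/12) = 129.2783 × 1.062952 = 137.4166
Value (long) = (F − K)·e^(−rT) = (137.4166 − 151.14) × 0.940776 = -12.9106
Value = -HK$12.91

-HK$12.91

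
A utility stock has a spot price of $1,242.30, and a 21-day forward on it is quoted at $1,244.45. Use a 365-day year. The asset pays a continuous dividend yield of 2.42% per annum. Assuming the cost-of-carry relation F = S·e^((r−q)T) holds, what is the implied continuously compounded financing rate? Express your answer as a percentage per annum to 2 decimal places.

From F = S·e^((r−q)T): (r − q) = ln(F/S)/T
ln(1244.45/1242.30) = ln(1.001731) = 0.001730
(r − q) = 0.001730 / (21/365) = 0.030069
r = ln(F/S)/T + q = 0.030069 + 0.0242 = 0.054269
r = 5.43%

5.43%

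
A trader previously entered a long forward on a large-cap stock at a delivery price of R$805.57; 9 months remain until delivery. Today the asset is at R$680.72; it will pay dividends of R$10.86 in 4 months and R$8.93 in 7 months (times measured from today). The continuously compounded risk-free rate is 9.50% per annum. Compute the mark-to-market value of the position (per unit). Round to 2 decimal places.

PV(remaining dividends) I = 10.86·e^(−0.0950·4/12) + 8.93·e^(−0.0950·7/12) = 18.9701
Current forward F = (S − I)·e^(rT) = (680.72 − 18.9701)·e^(0.0950·9/12) = 661.7499 × 1.073850 = 710.6201
Value (long) = (F − K)·e^(−rT) = (710.6201 − 805.57) × 0.931229 = -88.4201
Value = -R$88.42

-R$88.42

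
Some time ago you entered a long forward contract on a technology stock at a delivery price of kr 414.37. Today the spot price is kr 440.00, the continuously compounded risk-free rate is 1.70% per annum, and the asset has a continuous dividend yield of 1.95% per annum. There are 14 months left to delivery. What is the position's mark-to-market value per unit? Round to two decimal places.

Current fair forward for the remaining 14 months: F = S·e^((r − q)·T), (r − q) = 0.0170 − 0.0195 = -0.0025
F = 440.00 · e^(-0.0025 × 14/12) = 440.00 × 0.997088 = 438.7187
Value of long forward = (F − K)·e^(−rT) = (438.7187 − 414.37) · e^(−0.0170·14/12)
= 24.3487 × 0.980362 = 23.87

kr 23.87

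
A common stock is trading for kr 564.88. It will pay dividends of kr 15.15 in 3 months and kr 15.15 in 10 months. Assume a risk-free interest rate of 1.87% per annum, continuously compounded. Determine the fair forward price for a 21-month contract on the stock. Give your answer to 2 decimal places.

PV(dividends) I = 15.15·e^(−0.0187·3/12) + 15.15·e^(−0.0187·10/12)
I = 15.0793 + 14.9157 = 29.9950
F = (S − I)·e^(rT) = (564.88 − 29.9950) · e^(0.0187·21/12)
= 534.8850 · e^0.032725 = 534.8850 × 1.033266 = kr 552.68

kr 552.68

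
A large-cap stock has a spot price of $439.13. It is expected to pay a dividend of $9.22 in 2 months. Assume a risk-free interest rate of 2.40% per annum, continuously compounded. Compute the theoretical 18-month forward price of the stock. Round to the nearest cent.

$445.71

PV(dividends) I = 9.22·e^(−0.0240·2/12)
I = 9.1832
F = (S − I)·e^(rT) = (439.13 − 9.1832) · e^(0.0240·18/12)
= 429.9468 · e^0.036000 = 429.9468 × 1.036656 = $445.71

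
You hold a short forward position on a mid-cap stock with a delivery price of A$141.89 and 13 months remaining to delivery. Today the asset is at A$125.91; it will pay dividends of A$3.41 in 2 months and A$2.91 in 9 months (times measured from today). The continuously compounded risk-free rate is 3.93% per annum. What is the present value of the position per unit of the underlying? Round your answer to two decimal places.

A$16.28

PV(remaining dividends) I = 3.41·e^(−0.0393·2/12) + 2.91·e^(−0.0393·9/12) = 6.2132
Current forward F = (S − I)·e^(rT) = (125.91 − 6.2132)·e^(0.0393·13/12) = 119.6968 × 1.043494 = 124.9029
Value (long) = (F − K)·e^(−rT) = (124.9029 − 141.89) × 0.958319 = -16.2791
Short position value = −(long value) = A$16.28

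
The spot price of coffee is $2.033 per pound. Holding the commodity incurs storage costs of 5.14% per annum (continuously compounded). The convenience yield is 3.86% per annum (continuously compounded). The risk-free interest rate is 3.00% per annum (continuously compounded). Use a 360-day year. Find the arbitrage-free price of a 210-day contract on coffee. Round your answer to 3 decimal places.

$2.084 per pound

Net carry = r + u − y = 0.0300 + 0.0514 − 0.0386 = 0.0428
F = S·e^((r+u−y)T) = 2.033 · e^(0.0428 × 210/360) = 2.033 · e^0.024967
= 2.033 × 1.025281 = $2.084 per pound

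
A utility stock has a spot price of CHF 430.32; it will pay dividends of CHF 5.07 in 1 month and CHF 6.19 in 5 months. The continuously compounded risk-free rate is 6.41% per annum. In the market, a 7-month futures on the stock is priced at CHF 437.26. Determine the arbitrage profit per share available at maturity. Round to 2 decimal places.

PV(dividends) I = 5.07·e^(−0.0641·1/12) + 6.19·e^(−0.0641·5/12) = 11.0699
Fair futures F* = (S − I)·e^(rT) = (430.32 − 11.0699)·e^0.037392 = 419.2501 × 1.038100 = 435.2235
Market CHF 437.26 > fair 435.2235: forward overpriced → cash-and-carry (borrow at r, buy the stock and collect the dividends, short the forward).
Profit at T = |F_mkt − F*| = |437.26 − 435.2235| = CHF 2.04 per share

CHF 2.04 per share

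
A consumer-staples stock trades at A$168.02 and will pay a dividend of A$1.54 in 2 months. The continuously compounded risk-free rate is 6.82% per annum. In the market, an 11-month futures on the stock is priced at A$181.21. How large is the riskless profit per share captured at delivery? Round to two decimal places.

A$3.97 per share

PV(dividends) I = 1.54·e^(−0.0682·2/12) = 1.5226
Fair futures F* = (S − I)·e^(rT) = (168.02 − 1.5226)·e^0.062517 = 166.4974 × 1.064513 = 177.2386
Market A$181.21 > fair 177.2386: forward overpriced → cash-and-carry (borrow at r, buy the stock and collect the dividends, short the forward).
Profit at T = |F_mkt − F*| = |181.21 − 177.2386| = A$3.97 per share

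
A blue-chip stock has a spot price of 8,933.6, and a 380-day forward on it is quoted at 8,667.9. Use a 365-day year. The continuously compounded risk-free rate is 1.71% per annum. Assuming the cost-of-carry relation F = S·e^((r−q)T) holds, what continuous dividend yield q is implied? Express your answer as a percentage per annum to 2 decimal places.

From F = S·e^((r−q)T): (r − q) = ln(F/S)/T
ln(8667.9/8933.6) = ln(0.970258) = -0.030193
(r − q) = -0.030193 / (380/365) = -0.029001
q = r − ln(F/S)/T = 0.0171 + 0.029001 = 0.046101
q = 4.61%

4.61%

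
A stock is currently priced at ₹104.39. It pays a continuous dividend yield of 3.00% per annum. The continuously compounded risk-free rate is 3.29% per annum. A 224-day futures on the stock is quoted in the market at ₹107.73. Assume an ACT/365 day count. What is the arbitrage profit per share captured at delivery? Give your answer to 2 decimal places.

Fair futures: F* = S·e^(carry·T), with carry = (r − q) = 0.0329 − 0.0300 = 0.0029
F* = 104.39 · e^(0.0029 × 224/365) = 104.39 · e^0.001780 = 104.39 × 1.001782 = ₹104.5760
Market ₹107.73 > fair ₹104.5760: forward overpriced → cash-and-carry (buy spot, short the forward).
At maturity, profit = |F_mkt − F*| = |107.73 − 104.5760| = ₹3.15 per share

₹3.15 per share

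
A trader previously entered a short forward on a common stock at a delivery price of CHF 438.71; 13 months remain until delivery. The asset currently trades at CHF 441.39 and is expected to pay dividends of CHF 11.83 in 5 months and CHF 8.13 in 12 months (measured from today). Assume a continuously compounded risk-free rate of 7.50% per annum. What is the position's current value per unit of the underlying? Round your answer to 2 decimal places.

PV(remaining dividends) I = 11.83·e^(−0.0750·5/12) + 8.13·e^(−0.0750·12/12) = 19.0086
Current forward F = (S − I)·e^(rT) = (441.39 − 19.0086)·e^(0.0750·13/12) = 422.3814 × 1.084642 = 458.1326
Value (long) = (F − K)·e^(−rT) = (458.1326 − 438.71) × 0.921963 = 17.9069
Short position value = −(long value) = -CHF 17.91

-CHF 17.91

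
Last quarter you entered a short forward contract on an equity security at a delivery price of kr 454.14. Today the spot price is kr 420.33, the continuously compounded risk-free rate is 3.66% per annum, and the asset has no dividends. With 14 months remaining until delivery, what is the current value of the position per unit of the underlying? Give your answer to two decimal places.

Current fair forward for the remaining 14 months: F = S·e^(r·T), r = 0.0366
F = 420.33 · e^(0.0366 × 14/12) = 420.33 × 1.043625 = 438.6669
Value of long forward = (F − K)·e^(−rT) = (438.6669 − 454.14) · e^(−0.0366·14/12)
= -15.4731 × 0.958199 = -14.83
Short position value = −(long value) = kr 14.83

kr 14.83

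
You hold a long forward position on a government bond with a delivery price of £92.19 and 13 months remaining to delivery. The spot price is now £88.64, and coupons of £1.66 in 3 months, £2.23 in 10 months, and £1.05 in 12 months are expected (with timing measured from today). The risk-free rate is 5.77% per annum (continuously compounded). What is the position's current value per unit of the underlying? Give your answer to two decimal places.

-£2.72

PV(remaining coupons) I = 1.66·e^(−0.0577·3/12) + 2.23·e^(−0.0577·10/12) + 1.05·e^(−0.0577·12/12) = 4.7527
Current forward F = (S − I)·e^(rT) = (88.64 − 4.7527)·e^(0.0577·13/12) = 83.8873 × 1.064503 = 89.2983
Value (long) = (F − K)·e^(−rT) = (89.2983 − 92.19) × 0.939405 = -2.7165
Value = -£2.72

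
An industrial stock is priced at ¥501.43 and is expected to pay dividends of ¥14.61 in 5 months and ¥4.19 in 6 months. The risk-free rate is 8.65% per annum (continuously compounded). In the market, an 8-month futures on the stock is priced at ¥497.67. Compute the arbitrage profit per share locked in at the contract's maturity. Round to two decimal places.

¥14.35 per share

PV(dividends) I = 14.61·e^(−0.0865·5/12) + 4.19·e^(−0.0865·6/12) = 18.1055
Fair futures F* = (S − I)·e^(rT) = (501.43 − 18.1055)·e^0.057667 = 483.3245 × 1.059362 = 512.0156
Market ¥497.67 < fair 512.0156: forward underpriced → reverse cash-and-carry (short the stock, invest proceeds at r, pay the dividends, go long the forward).
Profit at T = |F_mkt − F*| = |497.67 − 512.0156| = ¥14.35 per share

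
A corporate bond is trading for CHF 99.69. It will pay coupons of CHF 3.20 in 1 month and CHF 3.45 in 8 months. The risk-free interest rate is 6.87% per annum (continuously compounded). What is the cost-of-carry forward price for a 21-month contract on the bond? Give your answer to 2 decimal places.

PV(coupons) I = 3.20·e^(−0.0687·1/12) + 3.45·e^(−0.0687·8/12)
I = 3.1817 + 3.2956 = 6.4773
F = (S − I)·e^(rT) = (99.69 − 6.4773) · e^(0.0687·21/12)
= 93.2127 · e^0.120225 = 93.2127 × 1.127751 = CHF 105.12

CHF 105.12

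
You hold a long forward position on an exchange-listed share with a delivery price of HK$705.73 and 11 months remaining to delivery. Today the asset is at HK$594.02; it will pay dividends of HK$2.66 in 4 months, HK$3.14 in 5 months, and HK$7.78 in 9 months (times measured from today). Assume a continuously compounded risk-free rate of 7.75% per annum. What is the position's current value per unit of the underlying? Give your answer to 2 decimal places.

-HK$76.29

PV(remaining dividends) I = 2.66·e^(−0.0775·4/12) + 3.14·e^(−0.0775·5/12) + 7.78·e^(−0.0775·9/12) = 12.9731
Current forward F = (S − I)·e^(rT) = (594.02 − 12.9731)·e^(0.0775·11/12) = 581.0469 × 1.073626 = 623.8271
Value (long) = (F − K)·e^(−rT) = (623.8271 − 705.73) × 0.931423 = -76.2862
Value = -HK$76.29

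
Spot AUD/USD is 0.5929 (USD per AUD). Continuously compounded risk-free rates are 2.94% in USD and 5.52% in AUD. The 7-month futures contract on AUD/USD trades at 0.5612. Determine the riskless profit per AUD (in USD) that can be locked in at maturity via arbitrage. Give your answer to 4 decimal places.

0.0228 per AUD (in USD)

Fair futures: F* = S·e^(carry·T), with carry = (r_USD − r_AUD) = 0.0294 − 0.0552 = -0.0258
F* = 0.5929 · e^(-0.0258 × 7/12) = 0.5929 · e^-0.015050 = 0.5929 × 0.985063 = 0.5840
Market 0.5612 < fair 0.5840: forward underpriced → reverse cash-and-carry (short spot, go long the forward).
At maturity, profit = |F_mkt − F*| = |0.5612 − 0.5840| = 0.0228 per AUD (in USD)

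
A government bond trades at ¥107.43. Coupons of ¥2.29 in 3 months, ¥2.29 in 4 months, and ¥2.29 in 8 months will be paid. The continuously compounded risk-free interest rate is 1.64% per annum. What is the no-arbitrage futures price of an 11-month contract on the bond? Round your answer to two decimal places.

¥102.13

PV(coupons) I = 2.29·e^(−0.0164·3/12) + 2.29·e^(−0.0164·4/12) + 2.29·e^(−0.0164·8/12)
I = 2.2806 + 2.2775 + 2.2651 = 6.8232
F = (S − I)·e^(rT) = (107.43 − 6.8232) · e^(0.0164·11/12)
= 100.6068 · e^0.015033 = 100.6068 × 1.015147 = ¥102.13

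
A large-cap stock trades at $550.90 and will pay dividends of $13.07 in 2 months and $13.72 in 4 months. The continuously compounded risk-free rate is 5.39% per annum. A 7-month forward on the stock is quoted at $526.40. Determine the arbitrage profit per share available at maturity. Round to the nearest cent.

$14.82 per share

PV(dividends) I = 13.07·e^(−0.0539·2/12) + 13.72·e^(−0.0539·4/12) = 26.4288
Fair forward F* = (S − I)·e^(rT) = (550.90 − 26.4288)·e^0.031442 = 524.4712 × 1.031942 = 541.2239
Market $526.40 < fair 541.2239: forward underpriced → reverse cash-and-carry (short the stock, invest proceeds at r, pay the dividends, go long the forward).
Profit at T = |F_mkt − F*| = |526.40 − 541.2239| = $14.82 per share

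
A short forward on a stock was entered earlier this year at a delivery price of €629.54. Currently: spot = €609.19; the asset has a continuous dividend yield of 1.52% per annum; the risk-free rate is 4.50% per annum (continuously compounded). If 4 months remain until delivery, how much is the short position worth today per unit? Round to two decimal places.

Current fair forward for the remaining 4 months: F = S·e^((r − q)·T), (r − q) = 0.0450 − 0.0152 = 0.0298
F = 609.19 · e^(0.0298 × 4/12) = 609.19 × 1.009983 = 615.2715
Value of long forward = (F − K)·e^(−rT) = (615.2715 − 629.54) · e^(−0.0450·4/12)
= -14.2685 × 0.985112 = -14.06
Short position value = −(long value) = €14.06

€14.06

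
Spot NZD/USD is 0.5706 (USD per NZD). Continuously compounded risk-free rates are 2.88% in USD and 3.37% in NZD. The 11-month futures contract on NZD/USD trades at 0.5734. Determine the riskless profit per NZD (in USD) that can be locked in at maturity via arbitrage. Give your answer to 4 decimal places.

Fair futures: F* = S·e^(carry·T), with carry = (r_USD − r_NZD) = 0.0288 − 0.0337 = -0.0049
F* = 0.5706 · e^(-0.0049 × 11/12) = 0.5706 · e^-0.004492 = 0.5706 × 0.995518 = 0.5680
Market 0.5734 > fair 0.5680: forward overpriced → cash-and-carry (buy spot, short the forward).
At maturity, profit = |F_mkt − F*| = |0.5734 − 0.5680| = 0.0054 per NZD (in USD)

0.0054 per NZD (in USD)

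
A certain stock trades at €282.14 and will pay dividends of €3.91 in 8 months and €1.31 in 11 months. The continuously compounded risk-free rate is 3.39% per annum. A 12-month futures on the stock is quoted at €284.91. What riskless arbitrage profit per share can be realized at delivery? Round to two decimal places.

PV(dividends) I = 3.91·e^(−0.0339·8/12) + 1.31·e^(−0.0339·11/12) = 5.0925
Fair futures F* = (S − I)·e^(rT) = (282.14 − 5.0925)·e^0.033900 = 277.0475 × 1.034481 = 286.6004
Market €284.91 < fair 286.6004: forward underpriced → reverse cash-and-carry (short the stock, invest proceeds at r, pay the dividends, go long the forward).
Profit at T = |F_mkt − F*| = |284.91 − 286.6004| = €1.69 per share

€1.69 per share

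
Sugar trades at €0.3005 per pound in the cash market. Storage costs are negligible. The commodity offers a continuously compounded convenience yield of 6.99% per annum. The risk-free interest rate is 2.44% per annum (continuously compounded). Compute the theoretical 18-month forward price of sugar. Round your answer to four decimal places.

Net carry = r + u − y = 0.0244 + 0.0000 − 0.0699 = -0.0455
F = S·e^((r+u−y)T) = 0.3005 · e^(-0.0455 × 18/12) = 0.3005 · e^-0.068250
= 0.3005 × 0.934027 = €0.2807 per pound

€0.2807 per pound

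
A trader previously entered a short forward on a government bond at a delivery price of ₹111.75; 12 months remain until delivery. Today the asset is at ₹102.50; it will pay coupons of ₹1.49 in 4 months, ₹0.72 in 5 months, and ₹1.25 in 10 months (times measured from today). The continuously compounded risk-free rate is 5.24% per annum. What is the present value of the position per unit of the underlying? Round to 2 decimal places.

PV(remaining coupons) I = 1.49·e^(−0.0524·4/12) + 0.72·e^(−0.0524·5/12) + 1.25·e^(−0.0524·10/12) = 3.3652
Current forward F = (S − I)·e^(rT) = (102.50 − 3.3652)·e^(0.0524·12/12) = 99.1348 × 1.053797 = 104.4680
Value (long) = (F − K)·e^(−rT) = (104.4680 − 111.75) × 0.948949 = -6.9102
Short position value = −(long value) = ₹6.91

₹6.91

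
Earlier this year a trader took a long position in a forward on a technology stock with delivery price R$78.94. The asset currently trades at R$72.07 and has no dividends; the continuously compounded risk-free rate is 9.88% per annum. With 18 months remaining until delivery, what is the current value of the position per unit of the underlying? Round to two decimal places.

R$4.00

Current fair forward for the remaining 18 months: F = S·e^(r·T), r = 0.0988
F = 72.07 · e^(0.0988 × 18/12) = 72.07 × 1.159745 = 83.5828
Value of long forward = (F − K)·e^(−rT) = (83.5828 − 78.94) · e^(−0.0988·18/12)
= 4.6428 × 0.862259 = 4.00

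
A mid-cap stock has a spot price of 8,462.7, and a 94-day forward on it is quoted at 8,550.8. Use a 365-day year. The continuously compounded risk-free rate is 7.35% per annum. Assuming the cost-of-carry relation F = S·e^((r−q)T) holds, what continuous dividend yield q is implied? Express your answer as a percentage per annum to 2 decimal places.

From F = S·e^((r−q)T): (r − q) = ln(F/S)/T
ln(8550.8/8462.7) = ln(1.010410) = 0.010356
(r − q) = 0.010356 / (94/365) = 0.040212
q = r − ln(F/S)/T = 0.0735 − 0.040212 = 0.033288
q = 3.33%

3.33%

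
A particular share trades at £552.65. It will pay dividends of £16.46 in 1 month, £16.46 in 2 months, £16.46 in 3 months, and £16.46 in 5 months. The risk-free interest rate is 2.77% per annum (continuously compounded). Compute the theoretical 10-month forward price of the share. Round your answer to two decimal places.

£498.60

PV(dividends) I = 16.46·e^(−0.0277·1/12) + 16.46·e^(−0.0277·2/12) + 16.46·e^(−0.0277·3/12) + 16.46·e^(−0.0277·5/12)
I = 16.4220 + 16.3842 + 16.3464 + 16.2711 = 65.4237
F = (S − I)·e^(rT) = (552.65 − 65.4237) · e^(0.0277·10/12)
= 487.2263 · e^0.023083 = 487.2263 × 1.023351 = £498.60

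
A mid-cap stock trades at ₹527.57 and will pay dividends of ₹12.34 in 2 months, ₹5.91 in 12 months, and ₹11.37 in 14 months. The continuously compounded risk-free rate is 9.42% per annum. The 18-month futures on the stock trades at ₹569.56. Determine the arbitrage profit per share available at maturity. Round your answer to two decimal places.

PV(dividends) I = 12.34·e^(−0.0942·2/12) + 5.91·e^(−0.0942·12/12) + 11.37·e^(−0.0942·14/12) = 27.7131
Fair futures F* = (S − I)·e^(rT) = (527.57 − 27.7131)·e^0.141300 = 499.8569 × 1.151770 = 575.7202
Market ₹569.56 < fair 575.7202: forward underpriced → reverse cash-and-carry (short the stock, invest proceeds at r, pay the dividends, go long the forward).
Profit at T = |F_mkt − F*| = |569.56 − 575.7202| = ₹6.16 per share

₹6.16 per share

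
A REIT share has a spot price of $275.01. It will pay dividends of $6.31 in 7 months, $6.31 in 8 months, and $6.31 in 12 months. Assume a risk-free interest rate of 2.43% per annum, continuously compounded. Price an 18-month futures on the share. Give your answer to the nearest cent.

$265.94

PV(dividends) I = 6.31·e^(−0.0243·7/12) + 6.31·e^(−0.0243·8/12) + 6.31·e^(−0.0243·12/12)
I = 6.2212 + 6.2086 + 6.1585 = 18.5883
F = (S − I)·e^(rT) = (275.01 − 18.5883) · e^(0.0243·18/12)
= 256.4217 · e^0.036450 = 256.4217 × 1.037122 = $265.94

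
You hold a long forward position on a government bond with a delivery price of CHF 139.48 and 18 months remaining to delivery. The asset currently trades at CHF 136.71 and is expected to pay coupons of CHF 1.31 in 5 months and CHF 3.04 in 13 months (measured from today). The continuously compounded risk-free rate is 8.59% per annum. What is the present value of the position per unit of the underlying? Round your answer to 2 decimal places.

CHF 10.06

PV(remaining coupons) I = 1.31·e^(−0.0859·5/12) + 3.04·e^(−0.0859·13/12) = 4.0338
Current forward F = (S − I)·e^(rT) = (136.71 − 4.0338)·e^(0.0859·18/12) = 132.6762 × 1.137519 = 150.9217
Value (long) = (F − K)·e^(−rT) = (150.9217 − 139.48) × 0.879106 = 10.0585
Value = CHF 10.06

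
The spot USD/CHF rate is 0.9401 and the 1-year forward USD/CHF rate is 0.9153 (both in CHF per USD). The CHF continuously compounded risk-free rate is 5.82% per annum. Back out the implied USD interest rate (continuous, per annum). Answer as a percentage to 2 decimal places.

F = S·e^((r_CHF − r_USD)T) ⇒ r_USD = r_CHF − ln(F/S)/T
ln(0.9153/0.9401) = -0.026734; /(12/12) = -0.026734
r_USD = 0.0582 + 0.026734 = 0.084934
r_USD = 8.49%

8.49%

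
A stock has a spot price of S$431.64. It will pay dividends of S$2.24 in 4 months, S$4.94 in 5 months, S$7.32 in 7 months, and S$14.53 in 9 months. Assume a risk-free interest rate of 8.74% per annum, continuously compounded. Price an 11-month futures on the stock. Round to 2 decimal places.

PV(dividends) I = 2.24·e^(−0.0874·4/12) + 4.94·e^(−0.0874·5/12) + 7.32·e^(−0.0874·7/12) + 14.53·e^(−0.0874·9/12)
I = 2.1757 + 4.7633 + 6.9562 + 13.6081 = 27.5033
F = (S − I)·e^(rT) = (431.64 − 27.5033) · e^(0.0874·11/12)
= 404.1367 · e^0.080117 = 404.1367 × 1.083414 = S$437.85

S$437.85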